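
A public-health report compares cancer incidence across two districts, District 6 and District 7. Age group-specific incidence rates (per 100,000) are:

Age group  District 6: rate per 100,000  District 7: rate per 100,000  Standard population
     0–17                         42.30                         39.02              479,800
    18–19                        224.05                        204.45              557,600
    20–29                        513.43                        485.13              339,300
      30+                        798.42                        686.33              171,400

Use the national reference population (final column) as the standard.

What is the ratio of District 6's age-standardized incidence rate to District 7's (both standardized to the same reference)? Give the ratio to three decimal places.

Standard total = 1,548,100; weights = 0.3099, 0.3602, 0.2192, 0.1107.
District 6: 0.3099×42.30 + 0.3602×224.05 + 0.2192×513.43 + 0.1107×798.42 = 294.7366 per 100,000.
District 7: 0.3099×39.02 + 0.3602×204.45 + 0.2192×485.13 + 0.1107×686.33 = 268.0477 per 100,000.
Ratio = 294.7366 ÷ 268.0477 = 1.09957.

1.100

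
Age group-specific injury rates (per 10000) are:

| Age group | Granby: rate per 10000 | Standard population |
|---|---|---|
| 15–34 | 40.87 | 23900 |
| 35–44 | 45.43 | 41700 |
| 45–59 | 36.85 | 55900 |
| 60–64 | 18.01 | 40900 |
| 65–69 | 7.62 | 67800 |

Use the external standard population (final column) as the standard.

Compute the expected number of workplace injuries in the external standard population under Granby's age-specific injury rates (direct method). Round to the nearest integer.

Expected workplace injuries = Σ (standard pop × age-specific rate ÷ 10000)
= 23900×40.87/10000 + 41700×45.43/10000 + 55900×36.85/10000 + 40900×18.01/10000 + 67800×7.62/10000
= 97.68 + 189.44 + 205.99 + 73.66 + 51.66 = 618.44.

618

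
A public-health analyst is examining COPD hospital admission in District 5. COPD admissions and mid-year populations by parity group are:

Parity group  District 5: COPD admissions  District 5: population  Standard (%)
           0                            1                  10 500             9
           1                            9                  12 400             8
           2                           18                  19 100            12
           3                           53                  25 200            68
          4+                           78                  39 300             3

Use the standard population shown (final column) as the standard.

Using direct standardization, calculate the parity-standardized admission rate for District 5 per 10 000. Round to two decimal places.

Parity-specific rates per 10 000 for District 5: 0.95, 7.26, 9.42, 21.03, 19.85.
Standard weights: 0.09, 0.08, 0.12, 0.68, 0.03.
Standardized rate: 0.0900×0.95 + 0.0800×7.26 + 0.1200×9.42 + 0.6800×21.03 + 0.0300×19.85 = 16.6943 per 10 000.

16.69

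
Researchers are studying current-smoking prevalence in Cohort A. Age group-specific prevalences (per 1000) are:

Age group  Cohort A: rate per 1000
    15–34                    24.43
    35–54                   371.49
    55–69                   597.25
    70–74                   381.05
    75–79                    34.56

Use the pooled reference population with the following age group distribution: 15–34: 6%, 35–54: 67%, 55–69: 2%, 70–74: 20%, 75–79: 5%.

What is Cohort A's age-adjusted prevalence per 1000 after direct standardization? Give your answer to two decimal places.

Standard weights: 0.06, 0.67, 0.02, 0.20, 0.05.
Standardized rate: 0.0600×24.43 + 0.6700×371.49 + 0.0200×597.25 + 0.2000×381.05 + 0.0500×34.56 = 340.2471 per 1000.

340.25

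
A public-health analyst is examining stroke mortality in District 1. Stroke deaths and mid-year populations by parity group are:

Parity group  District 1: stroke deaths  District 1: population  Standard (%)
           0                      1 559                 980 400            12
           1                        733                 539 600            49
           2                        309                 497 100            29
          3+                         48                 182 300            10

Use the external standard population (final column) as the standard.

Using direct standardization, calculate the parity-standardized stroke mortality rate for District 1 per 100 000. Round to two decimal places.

106.30

Parity-specific rates per 100 000 for District 1: 159.02, 135.84, 62.16, 26.33.
Standard weights: 0.12, 0.49, 0.29, 0.10.
Standardized rate: 0.1200×159.02 + 0.4900×135.84 + 0.2900×62.16 + 0.1000×26.33 = 106.3039 per 100 000.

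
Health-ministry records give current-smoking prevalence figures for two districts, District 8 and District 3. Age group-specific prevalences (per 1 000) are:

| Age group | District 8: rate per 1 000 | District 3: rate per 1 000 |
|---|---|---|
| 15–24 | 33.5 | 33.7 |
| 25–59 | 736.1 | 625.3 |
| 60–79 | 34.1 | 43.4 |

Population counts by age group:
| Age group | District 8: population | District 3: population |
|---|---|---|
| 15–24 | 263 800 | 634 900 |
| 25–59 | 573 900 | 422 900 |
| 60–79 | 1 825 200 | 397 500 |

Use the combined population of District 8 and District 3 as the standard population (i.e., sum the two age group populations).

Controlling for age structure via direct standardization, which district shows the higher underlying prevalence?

District 8

Combined standard total = 4 118 200; weights = 0.2182, 0.2420, 0.5397.
District 8: 0.2182×33.5 + 0.2420×736.1 + 0.5397×34.1 = 203.8864 per 1 000.
District 3: 0.2182×33.7 + 0.2420×625.3 + 0.5397×43.4 = 182.1306 per 1 000.
The crude rates (185.33 vs 208.26) would put District 3 higher, but that reflects its age composition; once standardized to a common age structure, District 8 has the higher underlying rate.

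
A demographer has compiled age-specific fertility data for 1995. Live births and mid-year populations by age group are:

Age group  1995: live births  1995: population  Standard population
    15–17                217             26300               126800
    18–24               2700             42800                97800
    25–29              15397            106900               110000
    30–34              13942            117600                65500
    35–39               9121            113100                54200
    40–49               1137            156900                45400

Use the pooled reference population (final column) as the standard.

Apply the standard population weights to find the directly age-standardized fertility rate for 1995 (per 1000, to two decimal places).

Age-specific rates per 1000 for 1995: 8.251, 63.084, 144.032, 118.554, 80.645, 7.247.
Standard total = 499700; weights = 0.2538, 0.1957, 0.2201, 0.1311, 0.1085, 0.0909.
Standardized rate: 0.2538×8.251 + 0.1957×63.084 + 0.2201×144.032 + 0.1311×118.554 + 0.1085×80.645 + 0.0909×7.247 = 71.0919 per 1000.

71.09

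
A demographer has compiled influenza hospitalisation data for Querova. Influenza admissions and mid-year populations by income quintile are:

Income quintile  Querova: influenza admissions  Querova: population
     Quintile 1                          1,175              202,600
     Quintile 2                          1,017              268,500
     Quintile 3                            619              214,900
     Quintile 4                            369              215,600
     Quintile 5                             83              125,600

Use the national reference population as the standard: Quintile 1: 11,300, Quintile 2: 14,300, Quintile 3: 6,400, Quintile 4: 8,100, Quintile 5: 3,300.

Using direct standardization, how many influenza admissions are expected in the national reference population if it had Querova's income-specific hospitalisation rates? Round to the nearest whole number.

154

Income-specific rates per 100,000 for Querova: 579.96, 378.77, 288.04, 171.15, 66.08.
Expected influenza admissions = Σ (standard pop × income-specific rate ÷ 100,000)
= 11,300×579.96/100,000 + 14,300×378.77/100,000 + 6,400×288.04/100,000 + 8,100×171.15/100,000 + 3,300×66.08/100,000
= 65.54 + 54.16 + 18.43 + 13.86 + 2.18 = 154.18.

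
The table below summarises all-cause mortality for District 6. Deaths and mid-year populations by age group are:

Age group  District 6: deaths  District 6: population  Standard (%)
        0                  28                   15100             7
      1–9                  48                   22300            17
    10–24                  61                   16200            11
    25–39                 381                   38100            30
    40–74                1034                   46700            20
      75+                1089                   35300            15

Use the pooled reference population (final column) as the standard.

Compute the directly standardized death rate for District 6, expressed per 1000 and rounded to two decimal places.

12.97

Age-specific rates per 1000 for District 6: 1.854, 2.152, 3.765, 10.000, 22.141, 30.850.
Standard weights: 0.07, 0.17, 0.11, 0.30, 0.20, 0.15.
Standardized rate: 0.0700×1.854 + 0.1700×2.152 + 0.1100×3.765 + 0.3000×10.000 + 0.2000×22.141 + 0.1500×30.850 = 12.9657 per 1000.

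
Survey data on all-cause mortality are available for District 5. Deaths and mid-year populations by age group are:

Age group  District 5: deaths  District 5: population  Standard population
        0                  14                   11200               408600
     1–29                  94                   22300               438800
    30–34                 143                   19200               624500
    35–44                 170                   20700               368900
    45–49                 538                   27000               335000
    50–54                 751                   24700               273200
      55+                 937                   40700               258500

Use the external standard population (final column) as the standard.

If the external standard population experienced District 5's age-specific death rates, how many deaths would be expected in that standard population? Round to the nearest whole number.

30974

Age-specific rates per 1000 for District 5: 1.250, 4.215, 7.448, 8.213, 19.926, 30.405, 23.022.
Expected deaths = Σ (standard pop × age-specific rate ÷ 1000)
= 408600×1.250/1000 + 438800×4.215/1000 + 624500×7.448/1000 + 368900×8.213/1000 + 335000×19.926/1000 + 273200×30.405/1000 + 258500×23.022/1000
= 510.75 + 1849.65 + 4651.22 + 3029.61 + 6675.19 + 8306.61 + 5951.22 = 30974.25.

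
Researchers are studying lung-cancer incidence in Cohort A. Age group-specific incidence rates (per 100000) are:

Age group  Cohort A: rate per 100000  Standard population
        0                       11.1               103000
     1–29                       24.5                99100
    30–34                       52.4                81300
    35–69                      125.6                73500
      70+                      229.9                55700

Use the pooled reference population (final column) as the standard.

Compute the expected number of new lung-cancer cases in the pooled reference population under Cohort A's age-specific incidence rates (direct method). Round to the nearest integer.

299

Expected new lung-cancer cases = Σ (standard pop × age-specific rate ÷ 100000)
= 103000×11.1/100000 + 99100×24.5/100000 + 81300×52.4/100000 + 73500×125.6/100000 + 55700×229.9/100000
= 11.43 + 24.28 + 42.60 + 92.32 + 128.05 = 298.68.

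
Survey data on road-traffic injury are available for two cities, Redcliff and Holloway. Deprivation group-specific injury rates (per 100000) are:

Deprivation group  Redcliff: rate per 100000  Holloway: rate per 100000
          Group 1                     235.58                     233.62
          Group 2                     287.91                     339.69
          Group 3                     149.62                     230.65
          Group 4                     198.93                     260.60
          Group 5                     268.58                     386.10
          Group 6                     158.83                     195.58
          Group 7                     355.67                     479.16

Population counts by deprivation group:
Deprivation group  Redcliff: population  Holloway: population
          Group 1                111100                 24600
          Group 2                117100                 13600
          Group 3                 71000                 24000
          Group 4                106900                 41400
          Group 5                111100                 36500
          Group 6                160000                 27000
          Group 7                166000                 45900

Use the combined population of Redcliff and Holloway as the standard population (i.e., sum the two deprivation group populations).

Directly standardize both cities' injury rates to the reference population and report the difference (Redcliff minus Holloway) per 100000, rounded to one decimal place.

Combined standard total = 1056200; weights = 0.1285, 0.1237, 0.0899, 0.1404, 0.1397, 0.1770, 0.2006.
Redcliff: 0.1285×235.58 + 0.1237×287.91 + 0.0899×149.62 + 0.1404×198.93 + 0.1397×268.58 + 0.1770×158.83 + 0.2006×355.67 = 244.2940 per 100000.
Holloway: 0.1285×233.62 + 0.1237×339.69 + 0.0899×230.65 + 0.1404×260.60 + 0.1397×386.10 + 0.1770×195.58 + 0.2006×479.16 = 314.1018 per 100000.
Difference = 244.2940 − 314.1018 = -69.8077.

-69.8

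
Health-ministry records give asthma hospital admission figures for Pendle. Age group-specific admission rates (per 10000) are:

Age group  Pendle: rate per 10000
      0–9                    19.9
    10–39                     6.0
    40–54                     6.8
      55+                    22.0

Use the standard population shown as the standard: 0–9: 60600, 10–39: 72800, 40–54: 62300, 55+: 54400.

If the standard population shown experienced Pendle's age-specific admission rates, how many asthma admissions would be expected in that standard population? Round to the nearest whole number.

326

Expected asthma admissions = Σ (standard pop × age-specific rate ÷ 10000)
= 60600×19.9/10000 + 72800×6.0/10000 + 62300×6.8/10000 + 54400×22.0/10000
= 120.59 + 43.68 + 42.36 + 119.68 = 326.32.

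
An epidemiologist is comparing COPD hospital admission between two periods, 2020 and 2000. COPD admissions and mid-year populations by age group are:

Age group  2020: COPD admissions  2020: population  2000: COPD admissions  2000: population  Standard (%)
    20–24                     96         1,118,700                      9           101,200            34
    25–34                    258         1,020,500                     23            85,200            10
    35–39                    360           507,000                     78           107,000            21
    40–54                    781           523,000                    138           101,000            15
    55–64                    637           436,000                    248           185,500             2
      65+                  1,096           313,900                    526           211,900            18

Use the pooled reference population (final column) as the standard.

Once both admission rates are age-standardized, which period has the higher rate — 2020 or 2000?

2020

Age-specific rates per 10,000 for 2020: 0.86, 2.53, 7.10, 14.93, 14.61, 34.92.
For 2000: 0.89, 2.70, 7.29, 13.66, 13.37, 24.82.
Standard weights: 0.34, 0.10, 0.21, 0.15, 0.02, 0.18.
2020: 0.3400×0.86 + 0.1000×2.53 + 0.2100×7.10 + 0.1500×14.93 + 0.0200×14.61 + 0.1800×34.92 = 10.8527 per 10,000.
2000: 0.3400×0.89 + 0.1000×2.70 + 0.2100×7.29 + 0.1500×13.66 + 0.0200×13.37 + 0.1800×24.82 = 8.8882 per 10,000.
The crude rates (8.24 vs 12.91) would put 2000 higher, but that reflects its age composition; once standardized to a common age structure, 2020 has the higher underlying rate.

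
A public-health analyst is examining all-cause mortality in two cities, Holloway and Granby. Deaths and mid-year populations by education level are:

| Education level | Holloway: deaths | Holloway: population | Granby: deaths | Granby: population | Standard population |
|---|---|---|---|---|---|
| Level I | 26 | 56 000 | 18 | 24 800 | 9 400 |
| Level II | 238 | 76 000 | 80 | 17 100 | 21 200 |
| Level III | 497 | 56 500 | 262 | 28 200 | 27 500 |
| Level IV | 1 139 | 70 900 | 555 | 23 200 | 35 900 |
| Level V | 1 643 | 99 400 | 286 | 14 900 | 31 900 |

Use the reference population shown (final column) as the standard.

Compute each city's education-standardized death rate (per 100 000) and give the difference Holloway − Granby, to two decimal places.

-330.39

Education-specific rates per 100 000 for Holloway: 46.43, 313.16, 879.65, 1606.49, 1652.92.
For Granby: 72.58, 467.84, 929.08, 2392.24, 1919.46.
Standard total = 125 900; weights = 0.0747, 0.1684, 0.2184, 0.2851, 0.2534.
Holloway: 0.0747×46.43 + 0.1684×313.16 + 0.2184×879.65 + 0.2851×1606.49 + 0.2534×1652.92 = 1125.2314 per 100 000.
Granby: 0.0747×72.58 + 0.1684×467.84 + 0.2184×929.08 + 0.2851×2392.24 + 0.2534×1919.46 = 1455.6185 per 100 000.
Difference = 1125.2314 − 1455.6185 = -330.3871.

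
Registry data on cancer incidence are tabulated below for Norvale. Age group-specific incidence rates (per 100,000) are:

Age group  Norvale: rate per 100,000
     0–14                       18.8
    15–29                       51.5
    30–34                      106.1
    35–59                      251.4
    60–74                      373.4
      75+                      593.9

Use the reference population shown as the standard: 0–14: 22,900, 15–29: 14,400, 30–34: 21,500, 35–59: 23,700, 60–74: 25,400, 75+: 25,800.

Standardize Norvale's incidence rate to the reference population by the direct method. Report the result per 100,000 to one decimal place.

Standard total = 133,700; weights = 0.1713, 0.1077, 0.1608, 0.1773, 0.1900, 0.1930.
Standardized rate: 0.1713×18.8 + 0.1077×51.5 + 0.1608×106.1 + 0.1773×251.4 + 0.1900×373.4 + 0.1930×593.9 = 255.9344 per 100,000.

255.9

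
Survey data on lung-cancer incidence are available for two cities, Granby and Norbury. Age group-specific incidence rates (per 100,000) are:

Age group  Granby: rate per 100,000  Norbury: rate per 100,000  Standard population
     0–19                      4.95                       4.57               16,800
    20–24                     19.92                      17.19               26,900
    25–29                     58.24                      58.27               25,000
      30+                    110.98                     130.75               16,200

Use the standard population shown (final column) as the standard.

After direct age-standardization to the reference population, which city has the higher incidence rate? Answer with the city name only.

Norbury

Standard total = 84,900; weights = 0.1979, 0.3168, 0.2945, 0.1908.
Granby: 0.1979×4.95 + 0.3168×19.92 + 0.2945×58.24 + 0.1908×110.98 = 45.6170 per 100,000.
Norbury: 0.1979×4.57 + 0.3168×17.19 + 0.2945×58.27 + 0.1908×130.75 = 48.4580 per 100,000.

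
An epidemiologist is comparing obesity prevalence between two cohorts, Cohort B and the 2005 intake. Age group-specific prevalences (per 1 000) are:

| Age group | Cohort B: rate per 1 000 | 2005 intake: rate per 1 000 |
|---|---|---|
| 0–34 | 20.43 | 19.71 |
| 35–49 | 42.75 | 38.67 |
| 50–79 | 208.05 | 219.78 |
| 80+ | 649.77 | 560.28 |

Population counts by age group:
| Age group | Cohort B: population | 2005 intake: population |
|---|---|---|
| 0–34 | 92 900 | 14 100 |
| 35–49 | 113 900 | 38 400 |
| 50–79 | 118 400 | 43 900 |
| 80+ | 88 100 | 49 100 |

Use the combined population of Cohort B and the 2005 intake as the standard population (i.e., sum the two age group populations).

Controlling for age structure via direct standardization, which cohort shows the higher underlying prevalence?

Cohort B

Combined standard total = 558 800; weights = 0.1915, 0.2725, 0.2904, 0.2455.
Cohort B: 0.1915×20.43 + 0.2725×42.75 + 0.2904×208.05 + 0.2455×649.77 = 235.5258 per 1 000.
The 2005 intake: 0.1915×19.71 + 0.2725×38.67 + 0.2904×219.78 + 0.2455×560.28 = 215.7107 per 1 000.
The crude rates (214.48 vs 267.50) would put the 2005 intake higher, but that reflects its age composition; once standardized to a common age structure, Cohort B has the higher underlying rate.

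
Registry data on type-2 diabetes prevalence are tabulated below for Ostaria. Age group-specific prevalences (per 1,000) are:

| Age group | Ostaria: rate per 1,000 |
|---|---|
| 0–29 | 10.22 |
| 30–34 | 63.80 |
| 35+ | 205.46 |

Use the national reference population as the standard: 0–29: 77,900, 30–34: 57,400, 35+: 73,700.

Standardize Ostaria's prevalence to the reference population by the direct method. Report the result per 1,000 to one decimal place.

Standard total = 209,000; weights = 0.3727, 0.2746, 0.3526.
Standardized rate: 0.3727×10.22 + 0.2746×63.80 + 0.3526×205.46 = 93.7831 per 1,000.

93.8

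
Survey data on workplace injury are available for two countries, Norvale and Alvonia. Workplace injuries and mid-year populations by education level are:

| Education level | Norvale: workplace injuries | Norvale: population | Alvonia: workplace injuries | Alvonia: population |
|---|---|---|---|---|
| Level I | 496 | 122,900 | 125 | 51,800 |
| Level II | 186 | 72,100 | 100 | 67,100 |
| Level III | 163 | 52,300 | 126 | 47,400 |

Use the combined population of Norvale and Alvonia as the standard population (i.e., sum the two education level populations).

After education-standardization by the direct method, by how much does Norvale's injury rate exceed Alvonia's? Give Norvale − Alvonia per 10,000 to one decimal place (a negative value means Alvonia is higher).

11.6

Education-specific rates per 10,000 for Norvale: 40.36, 25.80, 31.17.
For Alvonia: 24.13, 14.90, 26.58.
Combined standard total = 413,600; weights = 0.4224, 0.3366, 0.2411.
Norvale: 0.4224×40.36 + 0.3366×25.80 + 0.2411×31.17 = 33.2419 per 10,000.
Alvonia: 0.4224×24.13 + 0.3366×14.90 + 0.2411×26.58 = 21.6163 per 10,000.
Difference = 33.2419 − 21.6163 = 11.6256.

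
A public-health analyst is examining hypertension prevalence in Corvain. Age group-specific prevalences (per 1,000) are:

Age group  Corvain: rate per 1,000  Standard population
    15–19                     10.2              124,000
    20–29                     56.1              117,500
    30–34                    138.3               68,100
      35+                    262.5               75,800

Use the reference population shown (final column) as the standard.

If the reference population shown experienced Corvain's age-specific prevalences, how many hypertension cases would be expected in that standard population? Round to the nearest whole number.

Expected hypertension cases = Σ (standard pop × age-specific rate ÷ 1,000)
= 124,000×10.2/1,000 + 117,500×56.1/1,000 + 68,100×138.3/1,000 + 75,800×262.5/1,000
= 1264.80 + 6591.75 + 9418.23 + 19897.50 = 37172.28.

37172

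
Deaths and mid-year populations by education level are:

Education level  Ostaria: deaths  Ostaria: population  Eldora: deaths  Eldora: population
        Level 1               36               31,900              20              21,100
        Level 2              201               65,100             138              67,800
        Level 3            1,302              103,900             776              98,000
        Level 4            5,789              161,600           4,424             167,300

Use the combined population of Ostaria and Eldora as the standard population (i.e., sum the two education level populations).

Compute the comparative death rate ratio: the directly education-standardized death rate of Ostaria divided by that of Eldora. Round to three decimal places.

1.392

Education-specific rates per 1,000 for Ostaria: 1.129, 3.088, 12.531, 35.823.
For Eldora: 0.948, 2.035, 7.918, 26.444.
Combined standard total = 716,700; weights = 0.0740, 0.1854, 0.2817, 0.4589.
Ostaria: 0.0740×1.129 + 0.1854×3.088 + 0.2817×12.531 + 0.4589×35.823 = 20.6257 per 1,000.
Eldora: 0.0740×0.948 + 0.1854×2.035 + 0.2817×7.918 + 0.4589×26.444 = 14.8134 per 1,000.
Ratio = 20.6257 ÷ 14.8134 = 1.39237.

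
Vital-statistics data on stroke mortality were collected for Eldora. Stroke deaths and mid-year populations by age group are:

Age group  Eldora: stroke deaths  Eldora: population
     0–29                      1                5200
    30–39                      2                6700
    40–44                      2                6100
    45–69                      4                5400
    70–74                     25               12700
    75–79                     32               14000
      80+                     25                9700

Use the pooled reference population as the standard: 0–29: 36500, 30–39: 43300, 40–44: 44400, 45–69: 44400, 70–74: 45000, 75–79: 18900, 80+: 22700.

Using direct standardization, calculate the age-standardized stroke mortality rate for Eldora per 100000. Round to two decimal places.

Age-specific rates per 100000 for Eldora: 19.23, 29.85, 32.79, 74.07, 196.85, 228.57, 257.73.
Standard total = 255200; weights = 0.1430, 0.1697, 0.1740, 0.1740, 0.1763, 0.0741, 0.0889.
Standardized rate: 0.1430×19.23 + 0.1697×29.85 + 0.1740×32.79 + 0.1740×74.07 + 0.1763×196.85 + 0.0741×228.57 + 0.0889×257.73 = 100.9713 per 100000.

100.97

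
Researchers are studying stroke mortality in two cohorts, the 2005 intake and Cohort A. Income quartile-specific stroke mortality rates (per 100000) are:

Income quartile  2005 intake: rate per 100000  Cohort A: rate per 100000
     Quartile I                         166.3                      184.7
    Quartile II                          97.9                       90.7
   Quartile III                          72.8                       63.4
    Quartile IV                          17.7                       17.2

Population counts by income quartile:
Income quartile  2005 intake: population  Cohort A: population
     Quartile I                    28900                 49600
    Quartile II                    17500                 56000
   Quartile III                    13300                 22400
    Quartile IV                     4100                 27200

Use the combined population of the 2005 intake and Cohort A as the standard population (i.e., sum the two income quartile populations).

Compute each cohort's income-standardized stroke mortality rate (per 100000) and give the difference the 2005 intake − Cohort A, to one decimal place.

Combined standard total = 219000; weights = 0.3584, 0.3356, 0.1630, 0.1429.
The 2005 intake: 0.3584×166.3 + 0.3356×97.9 + 0.1630×72.8 + 0.1429×17.7 = 106.8638 per 100000.
Cohort A: 0.3584×184.7 + 0.3356×90.7 + 0.1630×63.4 + 0.1429×17.2 = 109.4390 per 100000.
Difference = 106.8638 − 109.4390 = -2.5752.

-2.6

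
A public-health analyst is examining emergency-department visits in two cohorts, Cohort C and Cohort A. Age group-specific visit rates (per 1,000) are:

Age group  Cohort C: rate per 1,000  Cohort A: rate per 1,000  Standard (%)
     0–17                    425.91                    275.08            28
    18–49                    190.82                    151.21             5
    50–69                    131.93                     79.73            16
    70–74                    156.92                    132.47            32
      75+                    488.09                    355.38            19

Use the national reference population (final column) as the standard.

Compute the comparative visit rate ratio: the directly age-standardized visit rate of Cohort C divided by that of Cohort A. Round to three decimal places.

1.413

Standard weights: 0.28, 0.05, 0.16, 0.32, 0.19.
Cohort C: 0.2800×425.91 + 0.0500×190.82 + 0.1600×131.93 + 0.3200×156.92 + 0.1900×488.09 = 292.8561 per 1,000.
Cohort A: 0.2800×275.08 + 0.0500×151.21 + 0.1600×79.73 + 0.3200×132.47 + 0.1900×355.38 = 207.2523 per 1,000.
Ratio = 292.8561 ÷ 207.2523 = 1.41304.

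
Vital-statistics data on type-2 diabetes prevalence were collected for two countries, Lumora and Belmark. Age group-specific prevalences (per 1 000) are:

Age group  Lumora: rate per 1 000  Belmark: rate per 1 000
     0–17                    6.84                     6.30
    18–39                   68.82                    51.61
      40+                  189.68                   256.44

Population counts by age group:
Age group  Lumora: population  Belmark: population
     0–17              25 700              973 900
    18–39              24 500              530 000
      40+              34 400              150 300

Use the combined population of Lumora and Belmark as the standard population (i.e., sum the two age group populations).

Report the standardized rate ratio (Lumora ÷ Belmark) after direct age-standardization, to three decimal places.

Combined standard total = 1 738 800; weights = 0.5749, 0.3189, 0.1062.
Lumora: 0.5749×6.84 + 0.3189×68.82 + 0.1062×189.68 = 46.0271 per 1 000.
Belmark: 0.5749×6.30 + 0.3189×51.61 + 0.1062×256.44 = 47.3198 per 1 000.
Ratio = 46.0271 ÷ 47.3198 = 0.97268.

0.973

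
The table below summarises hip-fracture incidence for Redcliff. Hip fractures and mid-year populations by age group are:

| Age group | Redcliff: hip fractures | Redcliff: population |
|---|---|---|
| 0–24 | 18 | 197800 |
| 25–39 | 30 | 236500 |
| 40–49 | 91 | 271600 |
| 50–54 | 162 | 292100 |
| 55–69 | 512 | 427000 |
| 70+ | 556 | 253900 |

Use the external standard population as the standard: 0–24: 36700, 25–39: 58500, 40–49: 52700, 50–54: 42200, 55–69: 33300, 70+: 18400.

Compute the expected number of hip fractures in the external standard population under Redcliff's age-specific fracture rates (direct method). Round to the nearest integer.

Age-specific rates per 100000 for Redcliff: 9.10, 12.68, 33.51, 55.46, 119.91, 218.98.
Expected hip fractures = Σ (standard pop × age-specific rate ÷ 100000)
= 36700×9.10/100000 + 58500×12.68/100000 + 52700×33.51/100000 + 42200×55.46/100000 + 33300×119.91/100000 + 18400×218.98/100000
= 3.34 + 7.42 + 17.66 + 23.40 + 39.93 + 40.29 = 132.04.

132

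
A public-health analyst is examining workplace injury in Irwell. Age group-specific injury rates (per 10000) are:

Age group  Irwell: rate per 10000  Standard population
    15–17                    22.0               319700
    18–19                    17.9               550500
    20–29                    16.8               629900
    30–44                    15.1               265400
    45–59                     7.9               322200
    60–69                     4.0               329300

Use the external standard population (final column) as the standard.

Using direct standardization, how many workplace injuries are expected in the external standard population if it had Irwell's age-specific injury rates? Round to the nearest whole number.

Expected workplace injuries = Σ (standard pop × age-specific rate ÷ 10000)
= 319700×22.0/10000 + 550500×17.9/10000 + 629900×16.8/10000 + 265400×15.1/10000 + 322200×7.9/10000 + 329300×4.0/10000
= 703.34 + 985.39 + 1058.23 + 400.75 + 254.54 + 131.72 = 3533.98.

3534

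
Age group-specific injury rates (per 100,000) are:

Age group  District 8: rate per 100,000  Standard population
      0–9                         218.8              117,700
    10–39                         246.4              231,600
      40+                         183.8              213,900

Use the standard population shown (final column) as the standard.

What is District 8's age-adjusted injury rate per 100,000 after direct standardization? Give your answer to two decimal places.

216.86

Standard total = 563,200; weights = 0.2090, 0.4112, 0.3798.
Standardized rate: 0.2090×218.8 + 0.4112×246.4 + 0.3798×183.8 = 216.8569 per 100,000.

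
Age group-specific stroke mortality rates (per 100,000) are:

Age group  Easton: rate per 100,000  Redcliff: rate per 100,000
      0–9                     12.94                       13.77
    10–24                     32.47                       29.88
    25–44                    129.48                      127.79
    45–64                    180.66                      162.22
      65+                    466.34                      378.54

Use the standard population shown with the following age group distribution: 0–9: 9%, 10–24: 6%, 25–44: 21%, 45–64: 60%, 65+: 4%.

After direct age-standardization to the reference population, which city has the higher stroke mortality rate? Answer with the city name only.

Easton

Standard weights: 0.09, 0.06, 0.21, 0.60, 0.04.
Easton: 0.0900×12.94 + 0.0600×32.47 + 0.2100×129.48 + 0.6000×180.66 + 0.0400×466.34 = 157.3532 per 100,000.
Redcliff: 0.0900×13.77 + 0.0600×29.88 + 0.2100×127.79 + 0.6000×162.22 + 0.0400×378.54 = 142.3416 per 100,000.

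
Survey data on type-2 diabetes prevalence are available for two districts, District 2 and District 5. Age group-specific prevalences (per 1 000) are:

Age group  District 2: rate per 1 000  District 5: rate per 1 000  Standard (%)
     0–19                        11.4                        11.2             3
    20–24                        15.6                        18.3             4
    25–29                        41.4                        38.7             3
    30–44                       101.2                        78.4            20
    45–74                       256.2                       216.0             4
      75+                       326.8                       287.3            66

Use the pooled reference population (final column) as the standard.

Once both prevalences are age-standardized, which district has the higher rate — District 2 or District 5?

Standard weights: 0.03, 0.04, 0.03, 0.20, 0.04, 0.66.
District 2: 0.0300×11.4 + 0.0400×15.6 + 0.0300×41.4 + 0.2000×101.2 + 0.0400×256.2 + 0.6600×326.8 = 248.3840 per 1 000.
District 5: 0.0300×11.2 + 0.0400×18.3 + 0.0300×38.7 + 0.2000×78.4 + 0.0400×216.0 + 0.6600×287.3 = 216.1670 per 1 000.

District 2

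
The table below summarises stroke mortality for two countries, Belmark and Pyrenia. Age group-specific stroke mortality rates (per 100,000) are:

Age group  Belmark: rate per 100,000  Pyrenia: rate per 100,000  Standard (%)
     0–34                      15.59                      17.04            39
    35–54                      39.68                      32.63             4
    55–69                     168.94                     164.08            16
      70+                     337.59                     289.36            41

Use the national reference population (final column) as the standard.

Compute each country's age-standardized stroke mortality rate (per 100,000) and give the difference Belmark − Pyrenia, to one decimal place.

20.3

Standard weights: 0.39, 0.04, 0.16, 0.41.
Belmark: 0.3900×15.59 + 0.0400×39.68 + 0.1600×168.94 + 0.4100×337.59 = 173.1096 per 100,000.
Pyrenia: 0.3900×17.04 + 0.0400×32.63 + 0.1600×164.08 + 0.4100×289.36 = 152.8412 per 100,000.
Difference = 173.1096 − 152.8412 = 20.2684.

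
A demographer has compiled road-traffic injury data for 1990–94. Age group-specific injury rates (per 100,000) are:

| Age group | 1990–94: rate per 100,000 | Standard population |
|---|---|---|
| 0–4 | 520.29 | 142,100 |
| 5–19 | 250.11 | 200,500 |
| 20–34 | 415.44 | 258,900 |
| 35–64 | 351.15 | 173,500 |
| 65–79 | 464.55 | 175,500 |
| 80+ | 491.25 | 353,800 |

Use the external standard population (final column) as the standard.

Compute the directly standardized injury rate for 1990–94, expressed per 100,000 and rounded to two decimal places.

Standard total = 1,304,300; weights = 0.1089, 0.1537, 0.1985, 0.1330, 0.1346, 0.2713.
Standardized rate: 0.1089×520.29 + 0.1537×250.11 + 0.1985×415.44 + 0.1330×351.15 + 0.1346×464.55 + 0.2713×491.25 = 420.0682 per 100,000.

420.07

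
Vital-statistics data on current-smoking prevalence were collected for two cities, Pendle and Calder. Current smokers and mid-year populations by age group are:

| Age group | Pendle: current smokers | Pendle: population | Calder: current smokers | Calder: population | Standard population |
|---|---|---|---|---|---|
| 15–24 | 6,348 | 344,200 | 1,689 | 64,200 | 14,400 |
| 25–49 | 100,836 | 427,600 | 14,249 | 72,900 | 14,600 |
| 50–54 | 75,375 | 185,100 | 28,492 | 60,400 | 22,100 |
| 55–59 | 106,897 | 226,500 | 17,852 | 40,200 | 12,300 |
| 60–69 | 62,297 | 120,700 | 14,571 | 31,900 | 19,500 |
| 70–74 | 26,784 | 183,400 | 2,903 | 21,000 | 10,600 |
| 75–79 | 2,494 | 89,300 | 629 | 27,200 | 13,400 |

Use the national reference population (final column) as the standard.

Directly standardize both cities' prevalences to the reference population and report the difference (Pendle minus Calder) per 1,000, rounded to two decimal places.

Age-specific rates per 1,000 for Pendle: 18.443, 235.819, 407.212, 471.951, 516.131, 146.041, 27.928.
For Calder: 26.308, 195.460, 471.722, 444.080, 456.771, 138.238, 23.125.
Standard total = 106,900; weights = 0.1347, 0.1366, 0.2067, 0.1151, 0.1824, 0.0992, 0.1254.
Pendle: 0.1347×18.443 + 0.1366×235.819 + 0.2067×407.212 + 0.1151×471.951 + 0.1824×516.131 + 0.0992×146.041 + 0.1254×27.928 = 285.3111 per 1,000.
Calder: 0.1347×26.308 + 0.1366×195.460 + 0.2067×471.722 + 0.1151×444.080 + 0.1824×456.771 + 0.0992×138.238 + 0.1254×23.125 = 278.7841 per 1,000.
Difference = 285.3111 − 278.7841 = 6.5270.

6.53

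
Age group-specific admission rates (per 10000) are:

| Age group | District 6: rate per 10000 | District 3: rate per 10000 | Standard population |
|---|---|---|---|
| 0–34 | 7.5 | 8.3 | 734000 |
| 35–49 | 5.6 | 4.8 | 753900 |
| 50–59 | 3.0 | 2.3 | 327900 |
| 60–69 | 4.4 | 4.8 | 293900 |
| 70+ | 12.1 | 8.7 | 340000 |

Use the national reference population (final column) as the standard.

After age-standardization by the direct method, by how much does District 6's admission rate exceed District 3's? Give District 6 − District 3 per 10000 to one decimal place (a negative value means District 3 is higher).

Standard total = 2449700; weights = 0.2996, 0.3078, 0.1339, 0.1200, 0.1388.
District 6: 0.2996×7.5 + 0.3078×5.6 + 0.1339×3.0 + 0.1200×4.4 + 0.1388×12.1 = 6.5795 per 10000.
District 3: 0.2996×8.3 + 0.3078×4.8 + 0.1339×2.3 + 0.1200×4.8 + 0.1388×8.7 = 6.0554 per 10000.
Difference = 6.5795 − 6.0554 = 0.5241.

0.5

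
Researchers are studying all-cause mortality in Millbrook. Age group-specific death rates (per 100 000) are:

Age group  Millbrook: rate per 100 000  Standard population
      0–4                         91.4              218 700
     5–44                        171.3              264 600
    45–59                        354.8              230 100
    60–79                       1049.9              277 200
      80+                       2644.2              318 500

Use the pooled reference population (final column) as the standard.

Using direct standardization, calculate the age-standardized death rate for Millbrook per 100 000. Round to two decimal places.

977.90

Standard total = 1 309 100; weights = 0.1671, 0.2021, 0.1758, 0.2117, 0.2433.
Standardized rate: 0.1671×91.4 + 0.2021×171.3 + 0.1758×354.8 + 0.2117×1049.9 + 0.2433×2644.2 = 977.8967 per 100 000.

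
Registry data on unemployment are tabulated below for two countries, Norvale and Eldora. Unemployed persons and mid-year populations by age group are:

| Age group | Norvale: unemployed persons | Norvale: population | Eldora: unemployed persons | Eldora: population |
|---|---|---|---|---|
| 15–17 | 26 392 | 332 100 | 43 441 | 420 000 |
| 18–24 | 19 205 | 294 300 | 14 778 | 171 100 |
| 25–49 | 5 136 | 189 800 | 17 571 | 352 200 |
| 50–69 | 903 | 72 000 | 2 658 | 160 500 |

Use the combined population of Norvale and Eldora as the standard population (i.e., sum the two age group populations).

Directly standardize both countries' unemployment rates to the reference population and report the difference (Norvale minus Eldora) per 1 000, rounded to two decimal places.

-20.66

Age-specific rates per 1 000 for Norvale: 79.470, 65.257, 27.060, 12.542.
For Eldora: 103.431, 86.371, 49.889, 16.561.
Combined standard total = 1 992 000; weights = 0.3776, 0.2336, 0.2721, 0.1167.
Norvale: 0.3776×79.470 + 0.2336×65.257 + 0.2721×27.060 + 0.1167×12.542 = 54.0775 per 1 000.
Eldora: 0.3776×103.431 + 0.2336×86.371 + 0.2721×49.889 + 0.1167×16.561 = 74.7378 per 1 000.
Difference = 54.0775 − 74.7378 = -20.6603.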